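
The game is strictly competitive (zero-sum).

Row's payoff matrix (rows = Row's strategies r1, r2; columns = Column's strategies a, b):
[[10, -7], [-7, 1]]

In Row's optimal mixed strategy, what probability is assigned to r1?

Row minima are -7 and -7, so Row's maximin is -7; column maxima are 10 and 1, so Column's minimax is 1. These differ, so the equilibrium is in mixed strategies.
Let Row play r1 with probability p. Column is indifferent when 10p − 7(1−p) = −7p + (1−p), giving p = 8/25.

8/25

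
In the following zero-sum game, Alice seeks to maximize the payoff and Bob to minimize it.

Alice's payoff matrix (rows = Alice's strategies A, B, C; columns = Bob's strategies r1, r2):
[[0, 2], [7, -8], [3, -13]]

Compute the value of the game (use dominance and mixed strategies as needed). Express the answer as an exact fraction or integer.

Row C is strictly dominated by row B, so Alice never plays it.
The remaining 2×2 game on (A, B) × (r1, r2) has no saddle point. Let Alice play A with probability p; indifference gives 7(1−p) = 2p − 8(1−p), so p = 15/17.
Similarly Bob's optimal q on r1 is 10/17, and the value is 0·(10/17) + (2)·(7/17) = 14/17.

14/17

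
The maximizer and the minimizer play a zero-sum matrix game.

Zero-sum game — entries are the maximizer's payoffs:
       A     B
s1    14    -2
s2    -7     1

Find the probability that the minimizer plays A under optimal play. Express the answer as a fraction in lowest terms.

1/8

Row minima are -2 and -7, so the maximizer's maximin is -2; column maxima are 14 and 1, so the minimizer's minimax is 1. These differ, so the equilibrium is in mixed strategies.
Let the minimizer play A with probability q. The maximizer is indifferent when 14q − 2(1−q) = −7q + (1−q), giving q = 1/8.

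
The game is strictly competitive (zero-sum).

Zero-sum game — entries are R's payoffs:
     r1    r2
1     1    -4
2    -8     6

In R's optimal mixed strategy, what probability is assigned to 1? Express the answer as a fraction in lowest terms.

Row minima are -4 and -8, so R's maximin is -4; column maxima are 1 and 6, so C's minimax is 1. These differ, so the equilibrium is in mixed strategies.
Let R play 1 with probability p. C is indifferent when p − 8(1−p) = −4p + 6(1−p), giving p = 14/19.

14/19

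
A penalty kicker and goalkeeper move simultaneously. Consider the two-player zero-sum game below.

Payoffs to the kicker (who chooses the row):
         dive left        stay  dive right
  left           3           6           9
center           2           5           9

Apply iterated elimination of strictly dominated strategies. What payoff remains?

Column stay is strictly dominated by dive left for the goalkeeper (3<6, 2<5); eliminate stay.
Column dive right is strictly dominated by dive left for the goalkeeper (3<9, 2<9); eliminate dive right.
Row center is strictly dominated by row left (3>2); eliminate center.
Only (left, dive left) remains, with payoff 3.

3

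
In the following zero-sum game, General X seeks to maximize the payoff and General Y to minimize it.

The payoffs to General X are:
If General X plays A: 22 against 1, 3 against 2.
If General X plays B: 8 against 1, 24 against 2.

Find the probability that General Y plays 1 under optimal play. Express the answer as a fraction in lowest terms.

3/5

Row minima are 3 and 8, so General X's maximin is 8; column maxima are 22 and 24, so General Y's minimax is 22. These differ, so the equilibrium is in mixed strategies.
Let General Y play 1 with probability q. General X is indifferent when 22q + 3(1−q) = 8q + 24(1−q), giving q = 3/5.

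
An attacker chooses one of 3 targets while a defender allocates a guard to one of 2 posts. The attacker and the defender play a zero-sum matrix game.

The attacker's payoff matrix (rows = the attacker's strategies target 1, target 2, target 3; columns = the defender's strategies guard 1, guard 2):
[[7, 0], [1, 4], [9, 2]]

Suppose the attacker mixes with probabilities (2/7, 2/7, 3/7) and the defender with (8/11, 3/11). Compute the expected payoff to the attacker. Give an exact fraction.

Against (8/11, 3/11), each row's expected payoff is target 1: 56/11; target 2: 20/11; target 3: 78/11.
Taking the (2/7, 2/7, 3/7)-weighted average: (2/7)·(56/11) + (2/7)·(20/11) + (3/7)·(78/11) = 386/77.

386/77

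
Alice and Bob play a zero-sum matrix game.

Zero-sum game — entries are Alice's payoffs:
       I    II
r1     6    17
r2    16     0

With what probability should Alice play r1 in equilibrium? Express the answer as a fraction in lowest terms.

16/27

Row minima are 6 and 0, so Alice's maximin is 6; column maxima are 16 and 17, so Bob's minimax is 16. These differ, so the equilibrium is in mixed strategies.
Let Alice play r1 with probability p. Bob is indifferent when 6p + 16(1−p) = 17p, giving p = 16/27.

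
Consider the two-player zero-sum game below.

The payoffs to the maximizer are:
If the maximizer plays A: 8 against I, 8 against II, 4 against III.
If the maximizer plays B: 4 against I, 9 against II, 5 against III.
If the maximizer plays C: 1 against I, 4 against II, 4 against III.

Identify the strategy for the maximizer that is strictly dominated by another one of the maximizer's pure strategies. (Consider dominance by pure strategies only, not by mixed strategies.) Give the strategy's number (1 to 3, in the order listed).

3

Compare C with B: 4 > 1, 9 > 4, 5 > 4.
So B strictly dominates C for the maximizer; C is strictly dominated.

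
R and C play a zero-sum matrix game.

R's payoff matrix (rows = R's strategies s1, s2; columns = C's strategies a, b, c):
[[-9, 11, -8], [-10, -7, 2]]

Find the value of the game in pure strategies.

Row minima: -9, -10 → R's maximin is -9.
Column maxima: -9, 11, 2 → C's minimax is -9.
They coincide at (s1, a), so the value is -9.

-9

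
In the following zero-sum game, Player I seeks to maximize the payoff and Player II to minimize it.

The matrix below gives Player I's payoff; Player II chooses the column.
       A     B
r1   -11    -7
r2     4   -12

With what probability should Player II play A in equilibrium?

1/4

Row minima are -11 and -12, so Player I's maximin is -11; column maxima are 4 and -7, so Player II's minimax is -7. These differ, so the equilibrium is in mixed strategies.
Let Player II play A with probability q. Player I is indifferent when −11q − 7(1−q) = 4q − 12(1−q), giving q = 1/4.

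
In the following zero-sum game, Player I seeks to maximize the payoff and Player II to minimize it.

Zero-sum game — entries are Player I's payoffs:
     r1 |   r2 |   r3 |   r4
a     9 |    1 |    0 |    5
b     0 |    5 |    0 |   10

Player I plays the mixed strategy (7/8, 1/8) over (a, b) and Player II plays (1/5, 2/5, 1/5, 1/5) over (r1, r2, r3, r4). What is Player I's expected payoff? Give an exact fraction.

Against (1/5, 2/5, 1/5, 1/5), each row's expected payoff is a: 16/5; b: 4.
Taking the (7/8, 1/8)-weighted average: (7/8)·(16/5) + (1/8)·(4) = 33/10.

33/10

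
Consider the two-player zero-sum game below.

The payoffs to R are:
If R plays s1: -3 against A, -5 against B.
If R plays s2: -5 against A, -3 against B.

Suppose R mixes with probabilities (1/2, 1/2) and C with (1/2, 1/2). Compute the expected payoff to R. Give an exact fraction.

-4

Against (1/2, 1/2), each row's expected payoff is s1: -4; s2: -4.
Taking the (1/2, 1/2)-weighted average: (1/2)·(-4) + (1/2)·(-4) = -4.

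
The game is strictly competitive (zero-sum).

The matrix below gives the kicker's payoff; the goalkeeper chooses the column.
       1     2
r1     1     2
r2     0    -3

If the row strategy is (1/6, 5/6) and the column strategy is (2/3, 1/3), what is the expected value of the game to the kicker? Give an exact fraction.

Against (2/3, 1/3), each row's expected payoff is r1: 4/3; r2: -1.
Taking the (1/6, 5/6)-weighted average: (1/6)·(4/3) + (5/6)·(-1) = -11/18.

-11/18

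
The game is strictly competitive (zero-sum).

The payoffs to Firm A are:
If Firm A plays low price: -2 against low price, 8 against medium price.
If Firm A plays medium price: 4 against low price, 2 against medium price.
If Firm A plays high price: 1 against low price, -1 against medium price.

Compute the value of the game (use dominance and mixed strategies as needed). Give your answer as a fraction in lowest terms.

3

Row high price is strictly dominated by row medium price, so Firm A never plays it.
The remaining 2×2 game on (low price, medium price) × (low price, medium price) has no saddle point. Let Firm A play low price with probability p; indifference gives −2p + 4(1−p) = 8p + 2(1−p), so p = 1/6.
Similarly Firm B's optimal q on low price is 1/2, and the value is -2·(1/2) + (8)·(1/2) = 3.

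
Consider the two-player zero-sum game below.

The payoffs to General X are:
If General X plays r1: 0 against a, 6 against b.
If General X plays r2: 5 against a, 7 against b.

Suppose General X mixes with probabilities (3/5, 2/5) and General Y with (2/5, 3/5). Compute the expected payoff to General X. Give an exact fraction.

116/25

Against (2/5, 3/5), each row's expected payoff is r1: 18/5; r2: 31/5.
Taking the (3/5, 2/5)-weighted average: (3/5)·(18/5) + (2/5)·(31/5) = 116/25.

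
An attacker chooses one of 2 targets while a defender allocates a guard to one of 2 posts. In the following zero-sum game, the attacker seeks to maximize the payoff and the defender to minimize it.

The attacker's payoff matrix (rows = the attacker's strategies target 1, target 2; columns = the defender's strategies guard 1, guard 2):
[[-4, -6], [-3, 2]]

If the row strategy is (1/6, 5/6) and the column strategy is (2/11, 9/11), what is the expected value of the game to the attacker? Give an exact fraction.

Against (2/11, 9/11), each row's expected payoff is target 1: -62/11; target 2: 12/11.
Taking the (1/6, 5/6)-weighted average: (1/6)·(-62/11) + (5/6)·(12/11) = -1/33.

-1/33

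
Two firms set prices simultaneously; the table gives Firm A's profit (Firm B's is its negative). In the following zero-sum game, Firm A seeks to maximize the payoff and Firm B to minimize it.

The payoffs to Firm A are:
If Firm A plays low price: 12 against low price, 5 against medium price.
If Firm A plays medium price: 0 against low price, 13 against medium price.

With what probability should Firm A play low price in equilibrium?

13/20

Row minima are 5 and 0, so Firm A's maximin is 5; column maxima are 12 and 13, so Firm B's minimax is 12. These differ, so the equilibrium is in mixed strategies.
Let Firm A play low price with probability p. Firm B is indifferent when 12p = 5p + 13(1−p), giving p = 13/20.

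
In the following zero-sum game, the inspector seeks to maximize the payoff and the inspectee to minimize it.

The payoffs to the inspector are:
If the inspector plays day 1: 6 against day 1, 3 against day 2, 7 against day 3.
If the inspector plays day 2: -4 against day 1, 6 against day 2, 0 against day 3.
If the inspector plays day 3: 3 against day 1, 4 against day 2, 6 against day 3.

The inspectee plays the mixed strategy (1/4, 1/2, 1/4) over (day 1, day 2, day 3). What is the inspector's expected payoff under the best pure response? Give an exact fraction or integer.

19/4

day 1: (6)·(1/4) + (3)·(1/2) + (7)·(1/4) = 19/4.
day 2: (-4)·(1/4) + (6)·(1/2) + (0)·(1/4) = 2.
day 3: (3)·(1/4) + (4)·(1/2) + (6)·(1/4) = 17/4.
The best pure response is day 1 with expected payoff 19/4.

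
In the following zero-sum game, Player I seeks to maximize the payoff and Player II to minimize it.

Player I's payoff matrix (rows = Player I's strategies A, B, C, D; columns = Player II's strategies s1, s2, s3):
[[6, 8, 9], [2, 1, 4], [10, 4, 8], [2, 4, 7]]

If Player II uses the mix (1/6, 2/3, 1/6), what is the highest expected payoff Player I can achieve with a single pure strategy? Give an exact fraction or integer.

47/6

A: (6)·(1/6) + (8)·(2/3) + (9)·(1/6) = 47/6.
B: (2)·(1/6) + (1)·(2/3) + (4)·(1/6) = 5/3.
C: (10)·(1/6) + (4)·(2/3) + (8)·(1/6) = 17/3.
D: (2)·(1/6) + (4)·(2/3) + (7)·(1/6) = 25/6.
The best pure response is A with expected payoff 47/6.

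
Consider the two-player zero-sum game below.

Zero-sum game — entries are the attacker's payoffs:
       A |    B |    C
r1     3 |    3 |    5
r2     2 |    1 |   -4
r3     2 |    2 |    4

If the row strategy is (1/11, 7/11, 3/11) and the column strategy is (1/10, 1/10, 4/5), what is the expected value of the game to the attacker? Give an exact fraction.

-49/110

Against (1/10, 1/10, 4/5), each row's expected payoff is r1: 23/5; r2: -29/10; r3: 18/5.
Taking the (1/11, 7/11, 3/11)-weighted average: (1/11)·(23/5) + (7/11)·(-29/10) + (3/11)·(18/5) = -49/110.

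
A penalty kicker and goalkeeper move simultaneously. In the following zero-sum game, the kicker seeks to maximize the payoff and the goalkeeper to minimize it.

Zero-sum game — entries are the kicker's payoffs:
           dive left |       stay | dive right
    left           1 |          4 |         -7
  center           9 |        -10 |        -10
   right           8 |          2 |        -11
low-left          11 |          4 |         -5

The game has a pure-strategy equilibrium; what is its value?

-5

Row minima: -7, -10, -11, -5 → the kicker's maximin is -5.
Column maxima: 11, 4, -5 → the goalkeeper's minimax is -5.
They coincide at (low-left, dive right), so the value is -5.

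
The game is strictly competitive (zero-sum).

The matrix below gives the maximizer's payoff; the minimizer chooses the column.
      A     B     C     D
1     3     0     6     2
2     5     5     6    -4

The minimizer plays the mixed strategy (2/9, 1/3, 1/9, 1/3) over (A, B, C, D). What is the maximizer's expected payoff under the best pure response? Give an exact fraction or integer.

1: (3)·(2/9) + (0)·(1/3) + (6)·(1/9) + (2)·(1/3) = 2.
2: (5)·(2/9) + (5)·(1/3) + (6)·(1/9) + (-4)·(1/3) = 19/9.
The best pure response is 2 with expected payoff 19/9.

19/9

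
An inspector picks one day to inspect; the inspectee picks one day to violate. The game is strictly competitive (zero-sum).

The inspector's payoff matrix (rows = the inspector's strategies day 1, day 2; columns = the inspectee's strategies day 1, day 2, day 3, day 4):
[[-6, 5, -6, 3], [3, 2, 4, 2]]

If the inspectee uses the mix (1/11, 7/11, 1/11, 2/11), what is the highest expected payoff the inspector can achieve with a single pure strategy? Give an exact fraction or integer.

day 1: (-6)·(1/11) + (5)·(7/11) + (-6)·(1/11) + (3)·(2/11) = 29/11.
day 2: (3)·(1/11) + (2)·(7/11) + (4)·(1/11) + (2)·(2/11) = 25/11.
The best pure response is day 1 with expected payoff 29/11.

29/11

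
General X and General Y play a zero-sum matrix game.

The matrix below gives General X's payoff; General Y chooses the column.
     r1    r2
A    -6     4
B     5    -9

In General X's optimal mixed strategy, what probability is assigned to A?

7/12

Row minima are -6 and -9, so General X's maximin is -6; column maxima are 5 and 4, so General Y's minimax is 4. These differ, so the equilibrium is in mixed strategies.
Let General X play A with probability p. General Y is indifferent when −6p + 5(1−p) = 4p − 9(1−p), giving p = 7/12.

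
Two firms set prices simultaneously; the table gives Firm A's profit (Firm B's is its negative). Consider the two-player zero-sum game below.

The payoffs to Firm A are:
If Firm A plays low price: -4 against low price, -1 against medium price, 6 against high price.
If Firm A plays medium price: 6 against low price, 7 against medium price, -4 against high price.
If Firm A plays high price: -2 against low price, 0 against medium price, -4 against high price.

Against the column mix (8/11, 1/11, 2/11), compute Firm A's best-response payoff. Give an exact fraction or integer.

47/11

low price: (-4)·(8/11) + (-1)·(1/11) + (6)·(2/11) = -21/11.
medium price: (6)·(8/11) + (7)·(1/11) + (-4)·(2/11) = 47/11.
high price: (-2)·(8/11) + (0)·(1/11) + (-4)·(2/11) = -24/11.
The best pure response is medium price with expected payoff 47/11.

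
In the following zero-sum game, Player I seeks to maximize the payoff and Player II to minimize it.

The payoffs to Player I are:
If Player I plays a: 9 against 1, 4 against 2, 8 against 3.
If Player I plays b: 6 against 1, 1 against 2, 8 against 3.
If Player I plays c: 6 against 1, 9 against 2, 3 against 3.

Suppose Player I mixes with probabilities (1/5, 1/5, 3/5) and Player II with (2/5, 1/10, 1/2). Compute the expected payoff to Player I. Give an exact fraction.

289/50

Against (2/5, 1/10, 1/2), each row's expected payoff is a: 8; b: 13/2; c: 24/5.
Taking the (1/5, 1/5, 3/5)-weighted average: (1/5)·(8) + (1/5)·(13/2) + (3/5)·(24/5) = 289/50.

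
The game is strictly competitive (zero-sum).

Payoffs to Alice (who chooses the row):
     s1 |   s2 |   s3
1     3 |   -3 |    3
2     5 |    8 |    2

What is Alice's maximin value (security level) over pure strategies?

2

The worst-case payoff for each row is 1: -3, 2: 2.
The best of these is 2.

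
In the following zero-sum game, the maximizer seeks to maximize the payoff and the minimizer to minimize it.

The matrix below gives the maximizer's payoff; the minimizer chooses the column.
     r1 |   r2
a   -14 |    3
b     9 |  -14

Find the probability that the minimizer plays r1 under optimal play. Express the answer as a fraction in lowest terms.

17/40

Row minima are -14 and -14, so the maximizer's maximin is -14; column maxima are 9 and 3, so the minimizer's minimax is 3. These differ, so the equilibrium is in mixed strategies.
Let the minimizer play r1 with probability q. The maximizer is indifferent when −14q + 3(1−q) = 9q − 14(1−q), giving q = 17/40.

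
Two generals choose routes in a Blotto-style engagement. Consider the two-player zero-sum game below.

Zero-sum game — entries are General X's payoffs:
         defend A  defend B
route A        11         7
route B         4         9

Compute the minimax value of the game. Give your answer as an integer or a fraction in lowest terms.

Row minima are 7 and 4, so General X's maximin is 7; column maxima are 11 and 9, so General Y's minimax is 9. These differ, so the equilibrium is in mixed strategies.
Let General X play route A with probability p. General Y is indifferent when 11p + 4(1−p) = 7p + 9(1−p), giving p = 5/9.
Let General Y play defend A with probability q. General X is indifferent when 11q + 7(1−q) = 4q + 9(1−q), giving q = 2/9.
The value is 11·(2/9) + (7)·(7/9) = 71/9.

71/9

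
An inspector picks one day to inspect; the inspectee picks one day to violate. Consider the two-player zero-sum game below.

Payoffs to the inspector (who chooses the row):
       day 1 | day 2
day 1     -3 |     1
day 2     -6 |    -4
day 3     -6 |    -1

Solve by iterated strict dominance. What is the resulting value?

-3

Row day 2 is strictly dominated by row day 1 (-3>-6, 1>-4); eliminate day 2.
Row day 3 is strictly dominated by row day 1 (-3>-6, 1>-1); eliminate day 3.
Column day 2 is strictly dominated by day 1 for the inspectee (-3<1); eliminate day 2.
Only (day 1, day 1) remains, with payoff -3.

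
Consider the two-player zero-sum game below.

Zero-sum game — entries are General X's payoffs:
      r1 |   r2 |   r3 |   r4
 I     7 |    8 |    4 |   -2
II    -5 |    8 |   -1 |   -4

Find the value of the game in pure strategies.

-2

Row minima: -2, -5 → General X's maximin is -2.
Column maxima: 7, 8, 4, -2 → General Y's minimax is -2.
They coincide at (I, r4), so the value is -2.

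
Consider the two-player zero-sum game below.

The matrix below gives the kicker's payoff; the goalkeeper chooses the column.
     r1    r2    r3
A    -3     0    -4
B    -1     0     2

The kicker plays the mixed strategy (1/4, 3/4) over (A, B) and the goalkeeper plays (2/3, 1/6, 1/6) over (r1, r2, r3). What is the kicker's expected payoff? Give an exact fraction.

-11/12

Against (2/3, 1/6, 1/6), each row's expected payoff is A: -8/3; B: -1/3.
Taking the (1/4, 3/4)-weighted average: (1/4)·(-8/3) + (3/4)·(-1/3) = -11/12.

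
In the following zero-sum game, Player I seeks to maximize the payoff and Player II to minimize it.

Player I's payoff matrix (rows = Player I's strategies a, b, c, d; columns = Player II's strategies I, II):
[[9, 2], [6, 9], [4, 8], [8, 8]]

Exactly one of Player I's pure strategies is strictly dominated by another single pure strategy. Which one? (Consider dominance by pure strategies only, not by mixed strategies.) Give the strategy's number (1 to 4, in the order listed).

3

Compare c with b: 6 > 4, 9 > 8.
So b strictly dominates c for Player I; c is strictly dominated.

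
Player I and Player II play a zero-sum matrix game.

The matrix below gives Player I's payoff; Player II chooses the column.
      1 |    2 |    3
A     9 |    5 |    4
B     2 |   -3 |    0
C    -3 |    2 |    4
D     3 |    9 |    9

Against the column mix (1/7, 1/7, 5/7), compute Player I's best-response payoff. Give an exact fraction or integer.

A: (9)·(1/7) + (5)·(1/7) + (4)·(5/7) = 34/7.
B: (2)·(1/7) + (-3)·(1/7) + (0)·(5/7) = -1/7.
C: (-3)·(1/7) + (2)·(1/7) + (4)·(5/7) = 19/7.
D: (3)·(1/7) + (9)·(1/7) + (9)·(5/7) = 57/7.
The best pure response is D with expected payoff 57/7.

57/7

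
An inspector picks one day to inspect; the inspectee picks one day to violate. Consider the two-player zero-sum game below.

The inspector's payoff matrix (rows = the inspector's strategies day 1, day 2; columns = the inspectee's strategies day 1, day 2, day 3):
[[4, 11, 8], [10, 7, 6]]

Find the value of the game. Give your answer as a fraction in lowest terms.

Column day 2 is strictly dominated by day 3 for the inspectee (it gives the inspector more in every row).
The remaining 2×2 game on (day 1, day 2) × (day 1, day 3) has no saddle point. Let the inspector play day 1 with probability p; indifference gives 4p + 10(1−p) = 8p + 6(1−p), so p = 1/2.
Similarly the inspectee's optimal q on day 1 is 1/4, and the value is 4·(1/4) + (8)·(3/4) = 7.

7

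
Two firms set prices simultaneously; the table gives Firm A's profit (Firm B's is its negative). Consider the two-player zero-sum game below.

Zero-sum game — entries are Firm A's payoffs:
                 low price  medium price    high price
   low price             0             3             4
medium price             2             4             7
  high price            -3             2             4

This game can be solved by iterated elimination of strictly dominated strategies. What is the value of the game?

2

Column high price is strictly dominated by low price for Firm B (0<4, 2<7, -3<4); eliminate high price.
Column medium price is strictly dominated by low price for Firm B (0<3, 2<4, -3<2); eliminate medium price.
Row low price is strictly dominated by row medium price (2>0); eliminate low price.
Row high price is strictly dominated by row medium price (2>-3); eliminate high price.
Only (medium price, low price) remains, with payoff 2.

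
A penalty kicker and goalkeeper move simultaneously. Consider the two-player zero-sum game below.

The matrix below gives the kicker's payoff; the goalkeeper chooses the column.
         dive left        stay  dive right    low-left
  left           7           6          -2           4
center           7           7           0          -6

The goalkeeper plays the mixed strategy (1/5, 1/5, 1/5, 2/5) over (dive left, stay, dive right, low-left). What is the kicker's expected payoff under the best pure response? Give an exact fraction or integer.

19/5

left: (7)·(1/5) + (6)·(1/5) + (-2)·(1/5) + (4)·(2/5) = 19/5.
center: (7)·(1/5) + (7)·(1/5) + (0)·(1/5) + (-6)·(2/5) = 2/5.
The best pure response is left with expected payoff 19/5.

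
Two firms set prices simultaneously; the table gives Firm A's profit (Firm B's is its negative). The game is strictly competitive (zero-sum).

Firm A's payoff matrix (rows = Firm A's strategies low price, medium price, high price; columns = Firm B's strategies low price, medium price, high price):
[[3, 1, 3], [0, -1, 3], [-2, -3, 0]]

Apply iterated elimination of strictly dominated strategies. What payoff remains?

Row high price is strictly dominated by row low price (3>-2, 1>-3, 3>0); eliminate high price.
Column high price is strictly dominated by medium price for Firm B (1<3, -1<3); eliminate high price.
Row medium price is strictly dominated by row low price (3>0, 1>-1); eliminate medium price.
Column low price is strictly dominated by medium price for Firm B (1<3); eliminate low price.
Only (low price, medium price) remains, with payoff 1.

1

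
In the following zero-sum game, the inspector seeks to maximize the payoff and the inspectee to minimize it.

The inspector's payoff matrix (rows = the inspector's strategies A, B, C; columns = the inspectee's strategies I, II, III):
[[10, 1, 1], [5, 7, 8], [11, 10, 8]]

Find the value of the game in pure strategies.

8

Row minima: 1, 5, 8 → the inspector's maximin is 8.
Column maxima: 11, 10, 8 → the inspectee's minimax is 8.
They coincide at (C, III), so the value is 8.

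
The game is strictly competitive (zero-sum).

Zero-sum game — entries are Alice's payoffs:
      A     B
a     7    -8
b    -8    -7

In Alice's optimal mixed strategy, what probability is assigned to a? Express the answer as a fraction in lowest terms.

1/16

Row minima are -8 and -8, so Alice's maximin is -8; column maxima are 7 and -7, so Bob's minimax is -7. These differ, so the equilibrium is in mixed strategies.
Let Alice play a with probability p. Bob is indifferent when 7p − 8(1−p) = −8p − 7(1−p), giving p = 1/16.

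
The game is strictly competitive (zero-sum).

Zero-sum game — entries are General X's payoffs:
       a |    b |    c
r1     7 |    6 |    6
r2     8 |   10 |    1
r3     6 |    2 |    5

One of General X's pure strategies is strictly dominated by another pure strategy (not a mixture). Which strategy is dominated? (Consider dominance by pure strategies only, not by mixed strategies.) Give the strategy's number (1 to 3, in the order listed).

Compare r3 with r1: 7 > 6, 6 > 2, 6 > 5.
So r1 strictly dominates r3 for General X; r3 is strictly dominated.

3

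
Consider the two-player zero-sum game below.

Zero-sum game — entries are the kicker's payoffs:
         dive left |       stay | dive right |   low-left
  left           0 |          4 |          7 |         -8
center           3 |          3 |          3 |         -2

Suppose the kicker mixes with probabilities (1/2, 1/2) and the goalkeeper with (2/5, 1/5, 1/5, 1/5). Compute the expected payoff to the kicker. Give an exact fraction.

13/10

Against (2/5, 1/5, 1/5, 1/5), each row's expected payoff is left: 3/5; center: 2.
Taking the (1/2, 1/2)-weighted average: (1/2)·(3/5) + (1/2)·(2) = 13/10.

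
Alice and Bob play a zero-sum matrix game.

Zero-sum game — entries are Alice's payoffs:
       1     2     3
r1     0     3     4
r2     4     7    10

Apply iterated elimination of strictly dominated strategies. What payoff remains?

Row r1 is strictly dominated by row r2 (4>0, 7>3, 10>4); eliminate r1.
Column 2 is strictly dominated by 1 for Bob (4<7); eliminate 2.
Column 3 is strictly dominated by 1 for Bob (4<10); eliminate 3.
Only (r2, 1) remains, with payoff 4.

4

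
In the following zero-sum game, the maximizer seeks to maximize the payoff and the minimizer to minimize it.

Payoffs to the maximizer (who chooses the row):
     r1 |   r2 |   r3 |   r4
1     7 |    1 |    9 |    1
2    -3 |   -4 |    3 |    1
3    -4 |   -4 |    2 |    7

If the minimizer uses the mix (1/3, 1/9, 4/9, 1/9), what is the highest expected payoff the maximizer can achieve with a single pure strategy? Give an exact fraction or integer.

59/9

1: (7)·(1/3) + (1)·(1/9) + (9)·(4/9) + (1)·(1/9) = 59/9.
2: (-3)·(1/3) + (-4)·(1/9) + (3)·(4/9) + (1)·(1/9) = 0.
3: (-4)·(1/3) + (-4)·(1/9) + (2)·(4/9) + (7)·(1/9) = -1/9.
The best pure response is 1 with expected payoff 59/9.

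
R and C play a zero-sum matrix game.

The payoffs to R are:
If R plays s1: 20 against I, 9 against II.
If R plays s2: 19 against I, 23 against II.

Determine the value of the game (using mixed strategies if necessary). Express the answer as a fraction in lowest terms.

289/15

Row minima are 9 and 19, so R's maximin is 19; column maxima are 20 and 23, so C's minimax is 20. These differ, so the equilibrium is in mixed strategies.
Let R play s1 with probability p. C is indifferent when 20p + 19(1−p) = 9p + 23(1−p), giving p = 4/15.
Let C play I with probability q. R is indifferent when 20q + 9(1−q) = 19q + 23(1−q), giving q = 14/15.
The value is 20·(14/15) + (9)·(1/15) = 289/15.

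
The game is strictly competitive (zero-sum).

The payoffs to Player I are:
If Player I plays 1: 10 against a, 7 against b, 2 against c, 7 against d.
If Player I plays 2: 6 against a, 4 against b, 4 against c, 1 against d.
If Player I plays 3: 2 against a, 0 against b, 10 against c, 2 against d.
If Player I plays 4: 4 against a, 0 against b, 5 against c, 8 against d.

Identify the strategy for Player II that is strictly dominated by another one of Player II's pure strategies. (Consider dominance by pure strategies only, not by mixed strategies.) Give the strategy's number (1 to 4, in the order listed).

1

Player II prefers columns that give Player I less. Compare a with b: 7 < 10, 4 < 6, 0 < 2, 0 < 4.
So b strictly dominates a for Player II; a is strictly dominated.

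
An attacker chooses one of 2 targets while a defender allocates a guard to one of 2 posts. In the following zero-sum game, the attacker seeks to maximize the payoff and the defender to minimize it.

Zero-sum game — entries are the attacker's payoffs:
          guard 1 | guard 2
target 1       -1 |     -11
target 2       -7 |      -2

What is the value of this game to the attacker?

-5

Row minima are -11 and -7, so the attacker's maximin is -7; column maxima are -1 and -2, so the defender's minimax is -2. These differ, so the equilibrium is in mixed strategies.
Let the attacker play target 1 with probability p. The defender is indifferent when −p − 7(1−p) = −11p − 2(1−p), giving p = 1/3.
Let the defender play guard 1 with probability q. The attacker is indifferent when −q − 11(1−q) = −7q − 2(1−q), giving q = 3/5.
The value is -1·(3/5) + (-11)·(2/5) = -5.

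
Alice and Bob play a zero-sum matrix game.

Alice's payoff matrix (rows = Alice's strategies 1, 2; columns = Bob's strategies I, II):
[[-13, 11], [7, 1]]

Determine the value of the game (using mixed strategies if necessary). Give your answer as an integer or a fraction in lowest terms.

Row minima are -13 and 1, so Alice's maximin is 1; column maxima are 7 and 11, so Bob's minimax is 7. These differ, so the equilibrium is in mixed strategies.
Let Alice play 1 with probability p. Bob is indifferent when −13p + 7(1−p) = 11p + (1−p), giving p = 1/5.
Let Bob play I with probability q. Alice is indifferent when −13q + 11(1−q) = 7q + (1−q), giving q = 1/3.
The value is -13·(1/3) + (11)·(2/3) = 3.

3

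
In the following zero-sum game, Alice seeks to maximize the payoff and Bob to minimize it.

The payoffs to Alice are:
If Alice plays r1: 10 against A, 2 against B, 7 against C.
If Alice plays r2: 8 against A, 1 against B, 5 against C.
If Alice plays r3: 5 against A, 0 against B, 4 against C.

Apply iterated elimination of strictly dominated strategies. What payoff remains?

2

Row r2 is strictly dominated by row r1 (10>8, 2>1, 7>5); eliminate r2.
Row r3 is strictly dominated by row r1 (10>5, 2>0, 7>4); eliminate r3.
Column A is strictly dominated by B for Bob (2<10); eliminate A.
Column C is strictly dominated by B for Bob (2<7); eliminate C.
Only (r1, B) remains, with payoff 2.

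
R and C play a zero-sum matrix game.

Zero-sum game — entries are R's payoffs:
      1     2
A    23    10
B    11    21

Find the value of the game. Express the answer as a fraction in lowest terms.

Row minima are 10 and 11, so R's maximin is 11; column maxima are 23 and 21, so C's minimax is 21. These differ, so the equilibrium is in mixed strategies.
Let R play A with probability p. C is indifferent when 23p + 11(1−p) = 10p + 21(1−p), giving p = 10/23.
Let C play 1 with probability q. R is indifferent when 23q + 10(1−q) = 11q + 21(1−q), giving q = 11/23.
The value is 23·(11/23) + (10)·(12/23) = 373/23.

373/23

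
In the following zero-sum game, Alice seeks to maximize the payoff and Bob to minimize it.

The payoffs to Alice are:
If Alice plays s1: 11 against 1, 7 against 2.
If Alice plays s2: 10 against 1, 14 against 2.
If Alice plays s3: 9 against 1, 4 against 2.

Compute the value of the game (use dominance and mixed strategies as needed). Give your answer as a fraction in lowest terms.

Row s3 is strictly dominated by row s1, so Alice never plays it.
The remaining 2×2 game on (s1, s2) × (1, 2) has no saddle point. Let Alice play s1 with probability p; indifference gives 11p + 10(1−p) = 7p + 14(1−p), so p = 1/2.
Similarly Bob's optimal q on 1 is 7/8, and the value is 11·(7/8) + (7)·(1/8) = 21/2.

21/2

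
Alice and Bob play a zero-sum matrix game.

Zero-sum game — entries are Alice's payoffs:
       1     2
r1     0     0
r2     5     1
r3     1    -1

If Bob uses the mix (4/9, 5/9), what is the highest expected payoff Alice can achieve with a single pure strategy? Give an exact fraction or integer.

r1: (0)·(4/9) + (0)·(5/9) = 0.
r2: (5)·(4/9) + (1)·(5/9) = 25/9.
r3: (1)·(4/9) + (-1)·(5/9) = -1/9.
The best pure response is r2 with expected payoff 25/9.

25/9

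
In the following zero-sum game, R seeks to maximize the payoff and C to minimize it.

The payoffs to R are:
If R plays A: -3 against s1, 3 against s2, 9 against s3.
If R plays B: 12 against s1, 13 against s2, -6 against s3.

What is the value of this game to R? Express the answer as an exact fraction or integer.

Column s2 is strictly dominated by s1 for C (it gives R more in every row).
The remaining 2×2 game on (A, B) × (s1, s3) has no saddle point. Let R play A with probability p; indifference gives −3p + 12(1−p) = 9p − 6(1−p), so p = 3/5.
Similarly C's optimal q on s1 is 1/2, and the value is -3·(1/2) + (9)·(1/2) = 3.

3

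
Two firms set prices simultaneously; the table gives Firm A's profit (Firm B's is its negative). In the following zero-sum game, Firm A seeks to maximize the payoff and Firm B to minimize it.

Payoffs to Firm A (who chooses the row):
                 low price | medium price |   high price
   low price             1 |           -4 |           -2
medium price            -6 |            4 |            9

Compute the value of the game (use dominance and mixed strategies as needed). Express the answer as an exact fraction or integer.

Column high price is strictly dominated by medium price for Firm B (it gives Firm A more in every row).
The remaining 2×2 game on (low price, medium price) × (low price, medium price) has no saddle point. Let Firm A play low price with probability p; indifference gives p − 6(1−p) = −4p + 4(1−p), so p = 2/3.
Similarly Firm B's optimal q on low price is 8/15, and the value is 1·(8/15) + (-4)·(7/15) = -4/3.

-4/3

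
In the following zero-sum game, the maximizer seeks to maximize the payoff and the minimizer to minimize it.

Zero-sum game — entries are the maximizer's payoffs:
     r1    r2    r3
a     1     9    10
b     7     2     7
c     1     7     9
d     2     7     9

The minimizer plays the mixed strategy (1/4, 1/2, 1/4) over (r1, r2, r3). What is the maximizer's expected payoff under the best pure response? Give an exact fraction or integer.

a: (1)·(1/4) + (9)·(1/2) + (10)·(1/4) = 29/4.
b: (7)·(1/4) + (2)·(1/2) + (7)·(1/4) = 9/2.
c: (1)·(1/4) + (7)·(1/2) + (9)·(1/4) = 6.
d: (2)·(1/4) + (7)·(1/2) + (9)·(1/4) = 25/4.
The best pure response is a with expected payoff 29/4.

29/4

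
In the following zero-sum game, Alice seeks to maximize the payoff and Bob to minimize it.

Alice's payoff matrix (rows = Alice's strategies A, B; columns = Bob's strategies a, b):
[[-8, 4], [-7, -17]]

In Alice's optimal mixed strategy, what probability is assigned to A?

5/11

Row minima are -8 and -17, so Alice's maximin is -8; column maxima are -7 and 4, so Bob's minimax is -7. These differ, so the equilibrium is in mixed strategies.
Let Alice play A with probability p. Bob is indifferent when −8p − 7(1−p) = 4p − 17(1−p), giving p = 5/11.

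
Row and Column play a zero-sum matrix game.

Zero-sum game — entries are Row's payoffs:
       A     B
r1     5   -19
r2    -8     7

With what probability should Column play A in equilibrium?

2/3

Row minima are -19 and -8, so Row's maximin is -8; column maxima are 5 and 7, so Column's minimax is 5. These differ, so the equilibrium is in mixed strategies.
Let Column play A with probability q. Row is indifferent when 5q − 19(1−q) = −8q + 7(1−q), giving q = 2/3.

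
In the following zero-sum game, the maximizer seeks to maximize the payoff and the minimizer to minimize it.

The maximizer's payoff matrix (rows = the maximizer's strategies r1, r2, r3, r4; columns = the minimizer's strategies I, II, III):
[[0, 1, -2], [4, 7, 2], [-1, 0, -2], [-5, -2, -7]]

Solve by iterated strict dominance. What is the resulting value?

Row r1 is strictly dominated by row r2 (4>0, 7>1, 2>-2); eliminate r1.
Column II is strictly dominated by I for the minimizer (4<7, -1<0, -5<-2); eliminate II.
Row r3 is strictly dominated by row r2 (4>-1, 2>-2); eliminate r3.
Row r4 is strictly dominated by row r2 (4>-5, 2>-7); eliminate r4.
Column I is strictly dominated by III for the minimizer (2<4); eliminate I.
Only (r2, III) remains, with payoff 2.

2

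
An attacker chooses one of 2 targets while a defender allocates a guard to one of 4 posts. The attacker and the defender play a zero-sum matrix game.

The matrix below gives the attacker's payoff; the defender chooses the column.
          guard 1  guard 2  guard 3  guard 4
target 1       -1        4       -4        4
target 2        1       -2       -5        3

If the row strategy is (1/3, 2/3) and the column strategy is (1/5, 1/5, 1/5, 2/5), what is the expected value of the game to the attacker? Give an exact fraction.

Against (1/5, 1/5, 1/5, 2/5), each row's expected payoff is target 1: 7/5; target 2: 0.
Taking the (1/3, 2/3)-weighted average: (1/3)·(7/5) + (2/3)·(0) = 7/15.

7/15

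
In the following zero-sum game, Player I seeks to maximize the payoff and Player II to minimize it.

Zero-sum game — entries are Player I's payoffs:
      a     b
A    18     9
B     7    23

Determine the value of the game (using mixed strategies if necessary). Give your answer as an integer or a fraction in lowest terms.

Row minima are 9 and 7, so Player I's maximin is 9; column maxima are 18 and 23, so Player II's minimax is 18. These differ, so the equilibrium is in mixed strategies.
Let Player I play A with probability p. Player II is indifferent when 18p + 7(1−p) = 9p + 23(1−p), giving p = 16/25.
Let Player II play a with probability q. Player I is indifferent when 18q + 9(1−q) = 7q + 23(1−q), giving q = 14/25.
The value is 18·(14/25) + (9)·(11/25) = 351/25.

351/25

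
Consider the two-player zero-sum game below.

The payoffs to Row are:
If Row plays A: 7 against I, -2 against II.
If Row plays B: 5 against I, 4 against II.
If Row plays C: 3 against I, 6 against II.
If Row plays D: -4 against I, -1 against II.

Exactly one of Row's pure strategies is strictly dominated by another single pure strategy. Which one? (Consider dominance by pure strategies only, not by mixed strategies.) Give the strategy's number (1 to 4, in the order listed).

Compare D with B: 5 > -4, 4 > -1.
So B strictly dominates D for Row; D is strictly dominated.

4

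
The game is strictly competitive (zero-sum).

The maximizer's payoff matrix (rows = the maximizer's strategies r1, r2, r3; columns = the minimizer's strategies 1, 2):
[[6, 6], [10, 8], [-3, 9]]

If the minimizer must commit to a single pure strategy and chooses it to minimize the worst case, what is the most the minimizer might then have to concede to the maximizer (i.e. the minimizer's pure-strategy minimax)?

9

The worst case (largest entry) in each column is 1: 10, 2: 9.
The best (smallest) of these is 9.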